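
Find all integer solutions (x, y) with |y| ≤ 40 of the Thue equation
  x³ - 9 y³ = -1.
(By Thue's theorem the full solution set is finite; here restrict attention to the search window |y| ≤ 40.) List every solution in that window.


The equation is x³ - 9y³ = -1. For fixed y, x³ = 9·y³ − 1, so a solution requires the RHS to be a perfect cube.
Strategy: iterate y from -40 to 40, compute RHS = 9·y³ − 1, and check whether it is a (positive or negative) perfect cube.
Check small values of y:
  y = 0: RHS = -1 = (-1)³ ⇒ x = -1 works.
  y = 1: RHS = 8 = (2)³ ⇒ x = 2 works.
  y = -1: RHS = -10 is not a perfect cube.
  y = 2: RHS = 71 is not a perfect cube.
  y = -2: RHS = -73 is not a perfect cube.
  y = 3: RHS = 242 is not a perfect cube.
  y = -3: RHS = -244 is not a perfect cube.
Continuing the search up to |y| = 40 finds no further solutions beyond those listed.
Collected solutions: (-1, 0), (2, 1).

Solutions (with |y| ≤ 40): (-1, 0), (2, 1).


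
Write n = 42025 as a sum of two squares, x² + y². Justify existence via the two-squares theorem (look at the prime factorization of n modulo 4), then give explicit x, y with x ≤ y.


Step 1: Factor n = 42025 = 5^2 · 41^2.
Step 2: Check the mod-4 condition on each prime factor: 5 ≡ 1 (mod 4), exponent 2; 41 ≡ 1 (mod 4), exponent 2.
All primes ≡ 3 (mod 4) appear to even exponent (or don't appear), so by the two-squares theorem n IS expressible as a sum of two squares.
Step 3: Build a representation. Group n = k² · m with k = 5 and m = 41 · 41 = 1681 (a product of primes ≡ 1 (mod 4)); a representation of m scales to one of n via (k·x)² + (k·y)² = k²(x² + y²). Each prime p ≡ 1 (mod 4) is itself a sum of two squares; find a² by testing p − a² for a perfect square:
  41: 41 − 1² = 40, 41 − 2² = 37, 41 − 3² = 32, 41 − 4² = 25 = 5² ⇒ 41 = 4² + 5².
  Combine using the Brahmagupta–Fibonacci identity (a² + b²)(c² + d²) = (ac − bd)² + (ad + bc)² = (ac + bd)² + (ad − bc)²:
  41 · 41 = 1681: from (4² + 5²)(4² + 5²), take (4·4 − 5·5, 4·5 + 5·4) = (16 − 25, 20 + 20) = (-9, 40); dropping signs (only squares matter) gives (9, 40); check 9² + 40² = 81 + 1600 = 1681 ✓.
  Scale by k = 5: (5·9, 5·40) = (45, 200).
Step 4: Order so x ≤ y and verify: 45² + 200² = 2025 + 40000 = 42025 = n. ✓

n = 42025 = 45² + 200² (one valid representation with x ≤ y).


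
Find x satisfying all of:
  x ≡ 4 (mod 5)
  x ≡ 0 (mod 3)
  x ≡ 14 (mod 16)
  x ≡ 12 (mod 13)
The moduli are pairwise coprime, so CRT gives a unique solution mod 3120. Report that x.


Product of moduli M = 5 · 3 · 16 · 13 = 3120.
Merge one congruence at a time:
  Start: x ≡ 4 (mod 5).
  Combine with x ≡ 0 (mod 3); new modulus lcm = 15.
    Write x = 4 + 5·t and substitute into x ≡ 0 (mod 3): 5·t ≡ 0 − 4 = -4 (mod 3).
    Reduce coefficients mod 3: 2·t ≡ 2 (mod 3).
    The inverse of 2 mod 3 is 2 (since 2·2 = 4 = 1·3 + 1), so t ≡ 2·2 = 4 ≡ 1 (mod 3).
    Then x = 4 + 5·1 = 9, valid modulo lcm(5, 3) = 15: x ≡ 9 (mod 15).
  Combine with x ≡ 14 (mod 16); new modulus lcm = 240.
    Write x = 9 + 15·t and substitute into x ≡ 14 (mod 16): 15·t ≡ 14 − 9 = 5 (mod 16).
    The inverse of 15 mod 16 is 15 (since 15·15 = 225 = 14·16 + 1), so t ≡ 15·5 = 75 ≡ 11 (mod 16).
    Then x = 9 + 15·11 = 174, valid modulo lcm(15, 16) = 240: x ≡ 174 (mod 240).
  Combine with x ≡ 12 (mod 13); new modulus lcm = 3120.
    Write x = 174 + 240·t and substitute into x ≡ 12 (mod 13): 240·t ≡ 12 − 174 = -162 (mod 13).
    Reduce coefficients mod 13: 6·t ≡ 7 (mod 13).
    The inverse of 6 mod 13 is 11 (since 6·11 = 66 = 5·13 + 1), so t ≡ 11·7 = 77 ≡ 12 (mod 13).
    Then x = 174 + 240·12 = 3054, valid modulo lcm(240, 13) = 3120: x ≡ 3054 (mod 3120).
Verify against each original: 3054 mod 5 = 4, 3054 mod 3 = 0, 3054 mod 16 = 14, 3054 mod 13 = 12.

x ≡ 3054 (mod 3120).


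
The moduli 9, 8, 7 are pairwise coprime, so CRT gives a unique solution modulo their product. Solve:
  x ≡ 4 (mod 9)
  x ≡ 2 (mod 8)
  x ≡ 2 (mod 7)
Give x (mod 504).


Moduli 9, 8, 7 are pairwise coprime; by CRT there is a unique solution modulo M = 9 · 8 · 7 = 504.
Solve pairwise, accumulating the modulus:
  Start with x ≡ 4 (mod 9).
  Combine with x ≡ 2 (mod 8): since gcd(9, 8) = 1, we get a unique residue mod 72.
    Write x = 4 + 9·t and substitute into x ≡ 2 (mod 8): 9·t ≡ 2 − 4 = -2 (mod 8).
    Reduce coefficients mod 8: 1·t ≡ 6 (mod 8).
    So t ≡ 6 (mod 8).
    Then x = 4 + 9·6 = 58, valid modulo lcm(9, 8) = 72: x ≡ 58 (mod 72).
  Combine with x ≡ 2 (mod 7): since gcd(72, 7) = 1, we get a unique residue mod 504.
    Write x = 58 + 72·t and substitute into x ≡ 2 (mod 7): 72·t ≡ 2 − 58 = -56 (mod 7).
    Reduce coefficients mod 7: 2·t ≡ 0 (mod 7).
    The inverse of 2 mod 7 is 4 (since 2·4 = 8 = 1·7 + 1), so t ≡ 4·0 = 0 ≡ 0 (mod 7).
    Then x = 58 + 72·0 = 58, valid modulo lcm(72, 7) = 504: x ≡ 58 (mod 504).
Verify: 58 mod 9 = 4 ✓, 58 mod 8 = 2 ✓, 58 mod 7 = 2 ✓.

x ≡ 58 (mod 504).


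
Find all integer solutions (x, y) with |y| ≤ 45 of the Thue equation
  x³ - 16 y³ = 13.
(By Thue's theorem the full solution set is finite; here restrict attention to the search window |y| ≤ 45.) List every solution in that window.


The equation is x³ - 16y³ = 13. For fixed y, x³ = 16·y³ + 13, so a solution requires the RHS to be a perfect cube.
Strategy: iterate y from -45 to 45, compute RHS = 16·y³ + 13, and check whether it is a (positive or negative) perfect cube.
Check small values of y:
  y = 0: RHS = 13 is not a perfect cube.
  y = 1: RHS = 29 is not a perfect cube.
  y = -1: RHS = -3 is not a perfect cube.
  y = 2: RHS = 141 is not a perfect cube.
  y = -2: RHS = -115 is not a perfect cube.
  y = 3: RHS = 445 is not a perfect cube.
  y = -3: RHS = -419 is not a perfect cube.
Continuing the search up to |y| = 45 finds no solutions either.
No (x, y) in the scanned range satisfies the equation.

No integer solutions with |y| ≤ 45.


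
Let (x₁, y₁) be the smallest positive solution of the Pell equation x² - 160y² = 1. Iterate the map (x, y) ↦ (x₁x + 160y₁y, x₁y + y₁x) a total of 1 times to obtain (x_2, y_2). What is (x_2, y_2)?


Step 1: Find the fundamental solution (x₁, y₁) of x² - 160y² = 1.
  Expand √160 as a continued fraction. a₀ = ⌊√160⌋ = 12; iterate m_{k+1} = d_k·a_k − m_k, d_{k+1} = (160 − m_{k+1}²)/d_k, a_{k+1} = ⌊(a₀ + m_{k+1})/d_{k+1}⌋ (starting m₀ = 0, d₀ = 1), with convergents p_k = a_k·p_{k-1} + p_{k-2}, q_k = a_k·q_{k-1} + q_{k-2} (p₋₁ = 1, q₋₁ = 0):
  k = 0: a₀ = 12; p₀/q₀ = 12/1; p₀² − 160·q₀² = 144 − 160 = -16.
  k = 1: m = 12, d = 16, a = ⌊(12 + 12)/16⌋ = 1; p/q = (1·12 + 1)/(1·1 + 0) = 13/1; p² − 160·q² = 169 − 160 = 9.
  k = 2: m = 4, d = 9, a = ⌊(12 + 4)/9⌋ = 1; p/q = (1·13 + 12)/(1·1 + 1) = 25/2; p² − 160·q² = 625 − 640 = -15.
  k = 3: m = 5, d = 15, a = ⌊(12 + 5)/15⌋ = 1; p/q = (1·25 + 13)/(1·2 + 1) = 38/3; p² − 160·q² = 1444 − 1440 = 4.
  k = 4: m = 10, d = 4, a = ⌊(12 + 10)/4⌋ = 5; p/q = (5·38 + 25)/(5·3 + 2) = 215/17; p² − 160·q² = 46225 − 46240 = -15.
  k = 5: m = 10, d = 15, a = ⌊(12 + 10)/15⌋ = 1; p/q = (1·215 + 38)/(1·17 + 3) = 253/20; p² − 160·q² = 64009 − 64000 = 9.
  k = 6: m = 5, d = 9, a = ⌊(12 + 5)/9⌋ = 1; p/q = (1·253 + 215)/(1·20 + 17) = 468/37; p² − 160·q² = 219024 − 219040 = -16.
  k = 7: m = 4, d = 16, a = ⌊(12 + 4)/16⌋ = 1; p/q = (1·468 + 253)/(1·37 + 20) = 721/57; p² − 160·q² = 519841 − 519840 = 1.
  The first convergent with p² − 160·q² = 1 gives the fundamental solution (x₁, y₁) = (721, 57).
Step 2: Apply the recurrence (x_{n+1}, y_{n+1}) = (x₁x_n + 160y₁y_n, x₁y_n + y₁x_n) repeatedly.
  From (x_1, y_1) = (721, 57): x_2 = 721·721 + 160·57·57 = 1039681; y_2 = 721·57 + 57·721 = 82194.
Step 3: Verify x_2² - 160·y_2² = 1080936581761 - 1080936581760 = 1 (should be 1). ✓

(x_1, y_1) = (721, 57); (x_2, y_2) = (1039681, 82194).


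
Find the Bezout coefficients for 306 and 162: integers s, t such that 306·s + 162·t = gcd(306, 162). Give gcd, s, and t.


Euclidean algorithm on (306, 162) — divide until remainder is 0:
  306 = 1 · 162 + 144
  162 = 1 · 144 + 18
  144 = 8 · 18 + 0
gcd(306, 162) = 18.
Track Bezout coefficients alongside the remainders: start with r₀ = 306 = a·1 + b·0 (s = 1, t = 0) and r₁ = 162 = a·0 + b·1 (s = 0, t = 1); each new remainder r_{k+1} = r_{k-1} − q_k·r_k inherits s_{k+1} = s_{k-1} − q_k·s_k, t_{k+1} = t_{k-1} − q_k·t_k, so r_k = a·s_k + b·t_k at every step:
  q = 1: r = 144, s = 1 − 1·0 = 1, t = 0 − 1·1 = -1  (check: 306·1 + 162·(-1) = 144)
  q = 1: r = 18, s = 0 − 1·1 = -1, t = 1 − 1·(-1) = 2  (check: 306·(-1) + 162·2 = 18)
The row with r = 18 (the gcd) gives the Bezout coefficients s = -1, t = 2.
Result: 306 · (-1) + 162 · (2) = 18.

gcd(306, 162) = 18; s = -1, t = 2 (check: 306·(-1) + 162·2 = 18).


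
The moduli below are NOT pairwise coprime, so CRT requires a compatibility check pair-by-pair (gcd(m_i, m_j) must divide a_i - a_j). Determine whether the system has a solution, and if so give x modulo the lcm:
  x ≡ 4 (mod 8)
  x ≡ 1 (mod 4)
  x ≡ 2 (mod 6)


Moduli 8, 4, 6 are not pairwise coprime, so CRT works modulo lcm(m_i) when all pairwise compatibility conditions hold.
Pairwise compatibility: gcd(m_i, m_j) must divide a_i - a_j for every pair.
Merge one congruence at a time:
  Start: x ≡ 4 (mod 8).
  Combine with x ≡ 1 (mod 4): gcd(8, 4) = 4, and 1 - 4 = -3 is NOT divisible by 4.
    ⇒ system is inconsistent (no integer solution).

No solution (the system is inconsistent).


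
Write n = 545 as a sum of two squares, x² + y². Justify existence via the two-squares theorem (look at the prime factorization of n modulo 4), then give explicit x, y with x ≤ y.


Step 1: Factor n = 545 = 5 · 109.
Step 2: Check the mod-4 condition on each prime factor: 5 ≡ 1 (mod 4), exponent 1; 109 ≡ 1 (mod 4), exponent 1.
All primes ≡ 3 (mod 4) appear to even exponent (or don't appear), so by the two-squares theorem n IS expressible as a sum of two squares.
Step 3: Build a representation. Here n = 5 · 109 is a product of primes ≡ 1 (mod 4). Each prime p ≡ 1 (mod 4) is itself a sum of two squares; find a² by testing p − a² for a perfect square:
  5: 5 − 1² = 4 = 2² ⇒ 5 = 1² + 2².
  109: 109 − 1² = 108, 109 − 2² = 105, 109 − 3² = 100 = 10² ⇒ 109 = 3² + 10².
  Combine using the Brahmagupta–Fibonacci identity (a² + b²)(c² + d²) = (ac − bd)² + (ad + bc)² = (ac + bd)² + (ad − bc)²:
  5 · 109 = 545: from (1² + 2²)(3² + 10²), take (1·3 − 2·10, 1·10 + 2·3) = (3 − 20, 10 + 6) = (-17, 16); dropping signs (only squares matter) gives (17, 16); check 17² + 16² = 289 + 256 = 545 ✓.
Step 4: Order so x ≤ y and verify: 16² + 17² = 256 + 289 = 545 = n. ✓

n = 545 = 16² + 17² (one valid representation with x ≤ y).


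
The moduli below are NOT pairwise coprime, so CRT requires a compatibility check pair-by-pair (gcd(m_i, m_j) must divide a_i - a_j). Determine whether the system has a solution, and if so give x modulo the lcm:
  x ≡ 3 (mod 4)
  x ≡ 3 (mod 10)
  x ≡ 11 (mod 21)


Moduli 4, 10, 21 are not pairwise coprime, so CRT works modulo lcm(m_i) when all pairwise compatibility conditions hold.
Pairwise compatibility: gcd(m_i, m_j) must divide a_i - a_j for every pair.
Merge one congruence at a time:
  Start: x ≡ 3 (mod 4).
  Combine with x ≡ 3 (mod 10): gcd(4, 10) = 2; 3 - 3 = 0, which IS divisible by 2, so compatible.
    Write x = 3 + 4·t and substitute into x ≡ 3 (mod 10): 4·t ≡ 3 − 3 = 0 (mod 10).
    Divide the congruence (and modulus) by g = 2: 2·t ≡ 0 (mod 5).
    The inverse of 2 mod 5 is 3 (since 2·3 = 6 = 1·5 + 1), so t ≡ 3·0 = 0 ≡ 0 (mod 5).
    Then x = 3 + 4·0 = 3, valid modulo lcm(4, 10) = 20: x ≡ 3 (mod 20).
  Combine with x ≡ 11 (mod 21): gcd(20, 21) = 1; 11 - 3 = 8, which IS divisible by 1, so compatible.
    Write x = 3 + 20·t and substitute into x ≡ 11 (mod 21): 20·t ≡ 11 − 3 = 8 (mod 21).
    The inverse of 20 mod 21 is 20 (since 20·20 = 400 = 19·21 + 1), so t ≡ 20·8 = 160 ≡ 13 (mod 21).
    Then x = 3 + 20·13 = 263, valid modulo lcm(20, 21) = 420: x ≡ 263 (mod 420).
Verify: 263 mod 4 = 3, 263 mod 10 = 3, 263 mod 21 = 11.

x ≡ 263 (mod 420).


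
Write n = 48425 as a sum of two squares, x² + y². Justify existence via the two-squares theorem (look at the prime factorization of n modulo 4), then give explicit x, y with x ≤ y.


Step 1: Factor n = 48425 = 5^2 · 13 · 149.
Step 2: Check the mod-4 condition on each prime factor: 5 ≡ 1 (mod 4), exponent 2; 13 ≡ 1 (mod 4), exponent 1; 149 ≡ 1 (mod 4), exponent 1.
All primes ≡ 3 (mod 4) appear to even exponent (or don't appear), so by the two-squares theorem n IS expressible as a sum of two squares.
Step 3: Build a representation. Group n = k² · m with k = 5 and m = 13 · 149 = 1937 (a product of primes ≡ 1 (mod 4)); a representation of m scales to one of n via (k·x)² + (k·y)² = k²(x² + y²). Each prime p ≡ 1 (mod 4) is itself a sum of two squares; find a² by testing p − a² for a perfect square:
  13: 13 − 1² = 12, 13 − 2² = 9 = 3² ⇒ 13 = 2² + 3².
  149: 149 − 1² = 148, 149 − 2² = 145, 149 − 3² = 140, 149 − 4² = 133, 149 − 5² = 124, 149 − 6² = 113, 149 − 7² = 100 = 10² ⇒ 149 = 7² + 10².
  Combine using the Brahmagupta–Fibonacci identity (a² + b²)(c² + d²) = (ac − bd)² + (ad + bc)² = (ac + bd)² + (ad − bc)²:
  13 · 149 = 1937: from (2² + 3²)(7² + 10²), take (2·7 − 3·10, 2·10 + 3·7) = (14 − 30, 20 + 21) = (-16, 41); dropping signs (only squares matter) gives (16, 41); check 16² + 41² = 256 + 1681 = 1937 ✓.
  Scale by k = 5: (5·16, 5·41) = (80, 205).
Step 4: Order so x ≤ y and verify: 80² + 205² = 6400 + 42025 = 48425 = n. ✓

n = 48425 = 80² + 205² (one valid representation with x ≤ y).


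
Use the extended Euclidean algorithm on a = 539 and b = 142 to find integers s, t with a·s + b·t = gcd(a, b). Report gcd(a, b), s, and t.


Euclidean algorithm on (539, 142) — divide until remainder is 0:
  539 = 3 · 142 + 113
  142 = 1 · 113 + 29
  113 = 3 · 29 + 26
  29 = 1 · 26 + 3
  26 = 8 · 3 + 2
  3 = 1 · 2 + 1
  2 = 2 · 1 + 0
gcd(539, 142) = 1.
Track Bezout coefficients alongside the remainders: start with r₀ = 539 = a·1 + b·0 (s = 1, t = 0) and r₁ = 142 = a·0 + b·1 (s = 0, t = 1); each new remainder r_{k+1} = r_{k-1} − q_k·r_k inherits s_{k+1} = s_{k-1} − q_k·s_k, t_{k+1} = t_{k-1} − q_k·t_k, so r_k = a·s_k + b·t_k at every step:
  q = 3: r = 113, s = 1 − 3·0 = 1, t = 0 − 3·1 = -3  (check: 539·1 + 142·(-3) = 113)
  q = 1: r = 29, s = 0 − 1·1 = -1, t = 1 − 1·(-3) = 4  (check: 539·(-1) + 142·4 = 29)
  q = 3: r = 26, s = 1 − 3·(-1) = 4, t = -3 − 3·4 = -15  (check: 539·4 + 142·(-15) = 26)
  q = 1: r = 3, s = -1 − 1·4 = -5, t = 4 − 1·(-15) = 19  (check: 539·(-5) + 142·19 = 3)
  q = 8: r = 2, s = 4 − 8·(-5) = 44, t = -15 − 8·19 = -167  (check: 539·44 + 142·(-167) = 2)
  q = 1: r = 1, s = -5 − 1·44 = -49, t = 19 − 1·(-167) = 186  (check: 539·(-49) + 142·186 = 1)
The row with r = 1 (the gcd) gives the Bezout coefficients s = -49, t = 186.
Result: 539 · (-49) + 142 · (186) = 1.

gcd(539, 142) = 1; s = -49, t = 186 (check: 539·(-49) + 142·186 = 1).


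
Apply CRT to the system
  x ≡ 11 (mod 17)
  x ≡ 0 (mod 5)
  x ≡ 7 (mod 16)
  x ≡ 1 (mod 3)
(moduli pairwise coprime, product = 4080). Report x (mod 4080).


Product of moduli M = 17 · 5 · 16 · 3 = 4080.
Merge one congruence at a time:
  Start: x ≡ 11 (mod 17).
  Combine with x ≡ 0 (mod 5); new modulus lcm = 85.
    Write x = 11 + 17·t and substitute into x ≡ 0 (mod 5): 17·t ≡ 0 − 11 = -11 (mod 5).
    Reduce coefficients mod 5: 2·t ≡ 4 (mod 5).
    The inverse of 2 mod 5 is 3 (since 2·3 = 6 = 1·5 + 1), so t ≡ 3·4 = 12 ≡ 2 (mod 5).
    Then x = 11 + 17·2 = 45, valid modulo lcm(17, 5) = 85: x ≡ 45 (mod 85).
  Combine with x ≡ 7 (mod 16); new modulus lcm = 1360.
    Write x = 45 + 85·t and substitute into x ≡ 7 (mod 16): 85·t ≡ 7 − 45 = -38 (mod 16).
    Reduce coefficients mod 16: 5·t ≡ 10 (mod 16).
    The inverse of 5 mod 16 is 13 (since 5·13 = 65 = 4·16 + 1), so t ≡ 13·10 = 130 ≡ 2 (mod 16).
    Then x = 45 + 85·2 = 215, valid modulo lcm(85, 16) = 1360: x ≡ 215 (mod 1360).
  Combine with x ≡ 1 (mod 3); new modulus lcm = 4080.
    Write x = 215 + 1360·t and substitute into x ≡ 1 (mod 3): 1360·t ≡ 1 − 215 = -214 (mod 3).
    Reduce coefficients mod 3: 1·t ≡ 2 (mod 3).
    So t ≡ 2 (mod 3).
    Then x = 215 + 1360·2 = 2935, valid modulo lcm(1360, 3) = 4080: x ≡ 2935 (mod 4080).
Verify against each original: 2935 mod 17 = 11, 2935 mod 5 = 0, 2935 mod 16 = 7, 2935 mod 3 = 1.

x ≡ 2935 (mod 4080).


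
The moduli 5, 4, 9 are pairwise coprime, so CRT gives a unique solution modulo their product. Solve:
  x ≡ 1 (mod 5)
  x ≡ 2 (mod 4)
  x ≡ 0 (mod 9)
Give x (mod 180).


Moduli 5, 4, 9 are pairwise coprime; by CRT there is a unique solution modulo M = 5 · 4 · 9 = 180.
Solve pairwise, accumulating the modulus:
  Start with x ≡ 1 (mod 5).
  Combine with x ≡ 2 (mod 4): since gcd(5, 4) = 1, we get a unique residue mod 20.
    Write x = 1 + 5·t and substitute into x ≡ 2 (mod 4): 5·t ≡ 2 − 1 = 1 (mod 4).
    Reduce coefficients mod 4: 1·t ≡ 1 (mod 4).
    So t ≡ 1 (mod 4).
    Then x = 1 + 5·1 = 6, valid modulo lcm(5, 4) = 20: x ≡ 6 (mod 20).
  Combine with x ≡ 0 (mod 9): since gcd(20, 9) = 1, we get a unique residue mod 180.
    Write x = 6 + 20·t and substitute into x ≡ 0 (mod 9): 20·t ≡ 0 − 6 = -6 (mod 9).
    Reduce coefficients mod 9: 2·t ≡ 3 (mod 9).
    The inverse of 2 mod 9 is 5 (since 2·5 = 10 = 1·9 + 1), so t ≡ 5·3 = 15 ≡ 6 (mod 9).
    Then x = 6 + 20·6 = 126, valid modulo lcm(20, 9) = 180: x ≡ 126 (mod 180).
Verify: 126 mod 5 = 1 ✓, 126 mod 4 = 2 ✓, 126 mod 9 = 0 ✓.

x ≡ 126 (mod 180).


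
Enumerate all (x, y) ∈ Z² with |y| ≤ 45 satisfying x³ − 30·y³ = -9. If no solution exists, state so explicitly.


The equation is x³ - 30y³ = -9. For fixed y, x³ = 30·y³ − 9, so a solution requires the RHS to be a perfect cube.
Strategy: iterate y from -45 to 45, compute RHS = 30·y³ − 9, and check whether it is a (positive or negative) perfect cube.
Check small values of y:
  y = 0: RHS = -9 is not a perfect cube.
  y = 1: RHS = 21 is not a perfect cube.
  y = -1: RHS = -39 is not a perfect cube.
  y = 2: RHS = 231 is not a perfect cube.
  y = -2: RHS = -249 is not a perfect cube.
  y = 3: RHS = 801 is not a perfect cube.
  y = -3: RHS = -819 is not a perfect cube.
Continuing the search up to |y| = 45 finds no solutions either.
No (x, y) in the scanned range satisfies the equation.

No integer solutions with |y| ≤ 45.


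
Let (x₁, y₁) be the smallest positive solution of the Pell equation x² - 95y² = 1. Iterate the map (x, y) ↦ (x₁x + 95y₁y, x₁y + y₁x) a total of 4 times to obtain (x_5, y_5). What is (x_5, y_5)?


Step 1: Find the fundamental solution (x₁, y₁) of x² - 95y² = 1.
  Expand √95 as a continued fraction. a₀ = ⌊√95⌋ = 9; iterate m_{k+1} = d_k·a_k − m_k, d_{k+1} = (95 − m_{k+1}²)/d_k, a_{k+1} = ⌊(a₀ + m_{k+1})/d_{k+1}⌋ (starting m₀ = 0, d₀ = 1), with convergents p_k = a_k·p_{k-1} + p_{k-2}, q_k = a_k·q_{k-1} + q_{k-2} (p₋₁ = 1, q₋₁ = 0):
  k = 0: a₀ = 9; p₀/q₀ = 9/1; p₀² − 95·q₀² = 81 − 95 = -14.
  k = 1: m = 9, d = 14, a = ⌊(9 + 9)/14⌋ = 1; p/q = (1·9 + 1)/(1·1 + 0) = 10/1; p² − 95·q² = 100 − 95 = 5.
  k = 2: m = 5, d = 5, a = ⌊(9 + 5)/5⌋ = 2; p/q = (2·10 + 9)/(2·1 + 1) = 29/3; p² − 95·q² = 841 − 855 = -14.
  k = 3: m = 5, d = 14, a = ⌊(9 + 5)/14⌋ = 1; p/q = (1·29 + 10)/(1·3 + 1) = 39/4; p² − 95·q² = 1521 − 1520 = 1.
  The first convergent with p² − 95·q² = 1 gives the fundamental solution (x₁, y₁) = (39, 4).
Step 2: Apply the recurrence (x_{n+1}, y_{n+1}) = (x₁x_n + 95y₁y_n, x₁y_n + y₁x_n) repeatedly.
  From (x_1, y_1) = (39, 4): x_2 = 39·39 + 95·4·4 = 3041; y_2 = 39·4 + 4·39 = 312.
  From (x_2, y_2) = (3041, 312): x_3 = 39·3041 + 95·4·312 = 237159; y_3 = 39·312 + 4·3041 = 24332.
  From (x_3, y_3) = (237159, 24332): x_4 = 39·237159 + 95·4·24332 = 18495361; y_4 = 39·24332 + 4·237159 = 1897584.
  From (x_4, y_4) = (18495361, 1897584): x_5 = 39·18495361 + 95·4·1897584 = 1442400999; y_5 = 39·1897584 + 4·18495361 = 147987220.
Step 3: Verify x_5² - 95·y_5² = 2080520641916198001 - 2080520641916198000 = 1 (should be 1). ✓

(x_1, y_1) = (39, 4); (x_5, y_5) = (1442400999, 147987220).


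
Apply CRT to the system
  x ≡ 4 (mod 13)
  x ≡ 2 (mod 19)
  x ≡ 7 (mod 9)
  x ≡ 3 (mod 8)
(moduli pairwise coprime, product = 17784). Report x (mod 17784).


Product of moduli M = 13 · 19 · 9 · 8 = 17784.
Merge one congruence at a time:
  Start: x ≡ 4 (mod 13).
  Combine with x ≡ 2 (mod 19); new modulus lcm = 247.
    Write x = 4 + 13·t and substitute into x ≡ 2 (mod 19): 13·t ≡ 2 − 4 = -2 (mod 19).
    Reduce coefficients mod 19: 13·t ≡ 17 (mod 19).
    The inverse of 13 mod 19 is 3 (since 13·3 = 39 = 2·19 + 1), so t ≡ 3·17 = 51 ≡ 13 (mod 19).
    Then x = 4 + 13·13 = 173, valid modulo lcm(13, 19) = 247: x ≡ 173 (mod 247).
  Combine with x ≡ 7 (mod 9); new modulus lcm = 2223.
    Write x = 173 + 247·t and substitute into x ≡ 7 (mod 9): 247·t ≡ 7 − 173 = -166 (mod 9).
    Reduce coefficients mod 9: 4·t ≡ 5 (mod 9).
    The inverse of 4 mod 9 is 7 (since 4·7 = 28 = 3·9 + 1), so t ≡ 7·5 = 35 ≡ 8 (mod 9).
    Then x = 173 + 247·8 = 2149, valid modulo lcm(247, 9) = 2223: x ≡ 2149 (mod 2223).
  Combine with x ≡ 3 (mod 8); new modulus lcm = 17784.
    Write x = 2149 + 2223·t and substitute into x ≡ 3 (mod 8): 2223·t ≡ 3 − 2149 = -2146 (mod 8).
    Reduce coefficients mod 8: 7·t ≡ 6 (mod 8).
    The inverse of 7 mod 8 is 7 (since 7·7 = 49 = 6·8 + 1), so t ≡ 7·6 = 42 ≡ 2 (mod 8).
    Then x = 2149 + 2223·2 = 6595, valid modulo lcm(2223, 8) = 17784: x ≡ 6595 (mod 17784).
Verify against each original: 6595 mod 13 = 4, 6595 mod 19 = 2, 6595 mod 9 = 7, 6595 mod 8 = 3.

x ≡ 6595 (mod 17784).


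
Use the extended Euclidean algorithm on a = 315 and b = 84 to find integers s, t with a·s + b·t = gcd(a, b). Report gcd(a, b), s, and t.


Euclidean algorithm on (315, 84) — divide until remainder is 0:
  315 = 3 · 84 + 63
  84 = 1 · 63 + 21
  63 = 3 · 21 + 0
gcd(315, 84) = 21.
Track Bezout coefficients alongside the remainders: start with r₀ = 315 = a·1 + b·0 (s = 1, t = 0) and r₁ = 84 = a·0 + b·1 (s = 0, t = 1); each new remainder r_{k+1} = r_{k-1} − q_k·r_k inherits s_{k+1} = s_{k-1} − q_k·s_k, t_{k+1} = t_{k-1} − q_k·t_k, so r_k = a·s_k + b·t_k at every step:
  q = 3: r = 63, s = 1 − 3·0 = 1, t = 0 − 3·1 = -3  (check: 315·1 + 84·(-3) = 63)
  q = 1: r = 21, s = 0 − 1·1 = -1, t = 1 − 1·(-3) = 4  (check: 315·(-1) + 84·4 = 21)
The row with r = 21 (the gcd) gives the Bezout coefficients s = -1, t = 4.
Result: 315 · (-1) + 84 · (4) = 21.

gcd(315, 84) = 21; s = -1, t = 4 (check: 315·(-1) + 84·4 = 21).


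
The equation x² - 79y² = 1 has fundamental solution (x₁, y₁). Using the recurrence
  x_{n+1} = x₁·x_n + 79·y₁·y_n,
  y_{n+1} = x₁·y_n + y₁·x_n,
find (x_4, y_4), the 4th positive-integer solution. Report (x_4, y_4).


Step 1: Find the fundamental solution (x₁, y₁) of x² - 79y² = 1.
  Expand √79 as a continued fraction. a₀ = ⌊√79⌋ = 8; iterate m_{k+1} = d_k·a_k − m_k, d_{k+1} = (79 − m_{k+1}²)/d_k, a_{k+1} = ⌊(a₀ + m_{k+1})/d_{k+1}⌋ (starting m₀ = 0, d₀ = 1), with convergents p_k = a_k·p_{k-1} + p_{k-2}, q_k = a_k·q_{k-1} + q_{k-2} (p₋₁ = 1, q₋₁ = 0):
  k = 0: a₀ = 8; p₀/q₀ = 8/1; p₀² − 79·q₀² = 64 − 79 = -15.
  k = 1: m = 8, d = 15, a = ⌊(8 + 8)/15⌋ = 1; p/q = (1·8 + 1)/(1·1 + 0) = 9/1; p² − 79·q² = 81 − 79 = 2.
  k = 2: m = 7, d = 2, a = ⌊(8 + 7)/2⌋ = 7; p/q = (7·9 + 8)/(7·1 + 1) = 71/8; p² − 79·q² = 5041 − 5056 = -15.
  k = 3: m = 7, d = 15, a = ⌊(8 + 7)/15⌋ = 1; p/q = (1·71 + 9)/(1·8 + 1) = 80/9; p² − 79·q² = 6400 − 6399 = 1.
  The first convergent with p² − 79·q² = 1 gives the fundamental solution (x₁, y₁) = (80, 9).
Step 2: Apply the recurrence (x_{n+1}, y_{n+1}) = (x₁x_n + 79y₁y_n, x₁y_n + y₁x_n) repeatedly.
  From (x_1, y_1) = (80, 9): x_2 = 80·80 + 79·9·9 = 12799; y_2 = 80·9 + 9·80 = 1440.
  From (x_2, y_2) = (12799, 1440): x_3 = 80·12799 + 79·9·1440 = 2047760; y_3 = 80·1440 + 9·12799 = 230391.
  From (x_3, y_3) = (2047760, 230391): x_4 = 80·2047760 + 79·9·230391 = 327628801; y_4 = 80·230391 + 9·2047760 = 36861120.
Step 3: Verify x_4² - 79·y_4² = 107340631244697601 - 107340631244697600 = 1 (should be 1). ✓

(x_1, y_1) = (80, 9); (x_4, y_4) = (327628801, 36861120).


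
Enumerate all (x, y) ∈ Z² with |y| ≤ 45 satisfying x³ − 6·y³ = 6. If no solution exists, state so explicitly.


The equation is x³ - 6y³ = 6. For fixed y, x³ = 6·y³ + 6, so a solution requires the RHS to be a perfect cube.
Strategy: iterate y from -45 to 45, compute RHS = 6·y³ + 6, and check whether it is a (positive or negative) perfect cube.
Check small values of y:
  y = 0: RHS = 6 is not a perfect cube.
  y = 1: RHS = 12 is not a perfect cube.
  y = -1: RHS = 0 = (0)³ ⇒ x = 0 works.
  y = 2: RHS = 54 is not a perfect cube.
  y = -2: RHS = -42 is not a perfect cube.
  y = 3: RHS = 168 is not a perfect cube.
  y = -3: RHS = -156 is not a perfect cube.
Continuing the search up to |y| = 45 finds no further solutions beyond those listed.
Collected solutions: (0, -1).

Solutions (with |y| ≤ 45): (0, -1).


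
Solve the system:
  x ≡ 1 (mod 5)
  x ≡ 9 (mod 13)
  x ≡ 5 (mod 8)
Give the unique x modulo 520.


Moduli 5, 13, 8 are pairwise coprime; by CRT there is a unique solution modulo M = 5 · 13 · 8 = 520.
Solve pairwise, accumulating the modulus:
  Start with x ≡ 1 (mod 5).
  Combine with x ≡ 9 (mod 13): since gcd(5, 13) = 1, we get a unique residue mod 65.
    Write x = 1 + 5·t and substitute into x ≡ 9 (mod 13): 5·t ≡ 9 − 1 = 8 (mod 13).
    The inverse of 5 mod 13 is 8 (since 5·8 = 40 = 3·13 + 1), so t ≡ 8·8 = 64 ≡ 12 (mod 13).
    Then x = 1 + 5·12 = 61, valid modulo lcm(5, 13) = 65: x ≡ 61 (mod 65).
  Combine with x ≡ 5 (mod 8): since gcd(65, 8) = 1, we get a unique residue mod 520.
    Write x = 61 + 65·t and substitute into x ≡ 5 (mod 8): 65·t ≡ 5 − 61 = -56 (mod 8).
    Reduce coefficients mod 8: 1·t ≡ 0 (mod 8).
    So t ≡ 0 (mod 8).
    Then x = 61 + 65·0 = 61, valid modulo lcm(65, 8) = 520: x ≡ 61 (mod 520).
Verify: 61 mod 5 = 1 ✓, 61 mod 13 = 9 ✓, 61 mod 8 = 5 ✓.

x ≡ 61 (mod 520).


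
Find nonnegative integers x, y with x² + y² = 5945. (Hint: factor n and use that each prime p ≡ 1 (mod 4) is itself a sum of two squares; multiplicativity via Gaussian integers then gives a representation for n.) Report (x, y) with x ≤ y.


Step 1: Factor n = 5945 = 5 · 29 · 41.
Step 2: Check the mod-4 condition on each prime factor: 5 ≡ 1 (mod 4), exponent 1; 29 ≡ 1 (mod 4), exponent 1; 41 ≡ 1 (mod 4), exponent 1.
All primes ≡ 3 (mod 4) appear to even exponent (or don't appear), so by the two-squares theorem n IS expressible as a sum of two squares.
Step 3: Build a representation. Here n = 5 · 29 · 41 is a product of primes ≡ 1 (mod 4). Each prime p ≡ 1 (mod 4) is itself a sum of two squares; find a² by testing p − a² for a perfect square:
  5: 5 − 1² = 4 = 2² ⇒ 5 = 1² + 2².
  29: 29 − 1² = 28, 29 − 2² = 25 = 5² ⇒ 29 = 2² + 5².
  41: 41 − 1² = 40, 41 − 2² = 37, 41 − 3² = 32, 41 − 4² = 25 = 5² ⇒ 41 = 4² + 5².
  Combine using the Brahmagupta–Fibonacci identity (a² + b²)(c² + d²) = (ac − bd)² + (ad + bc)² = (ac + bd)² + (ad − bc)²:
  5 · 29 = 145: from (1² + 2²)(2² + 5²), take (1·2 − 2·5, 1·5 + 2·2) = (2 − 10, 5 + 4) = (-8, 9); dropping signs (only squares matter) gives (8, 9); check 8² + 9² = 64 + 81 = 145 ✓.
  145 · 41 = 5945: from (8² + 9²)(4² + 5²), take (8·4 − 9·5, 8·5 + 9·4) = (32 − 45, 40 + 36) = (-13, 76); dropping signs (only squares matter) gives (13, 76); check 13² + 76² = 169 + 5776 = 5945 ✓.
Step 4: Order so x ≤ y and verify: 13² + 76² = 169 + 5776 = 5945 = n. ✓

n = 5945 = 13² + 76² (one valid representation with x ≤ y).


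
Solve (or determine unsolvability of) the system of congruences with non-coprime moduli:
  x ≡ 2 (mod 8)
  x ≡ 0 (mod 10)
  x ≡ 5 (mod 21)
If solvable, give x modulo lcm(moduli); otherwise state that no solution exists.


Moduli 8, 10, 21 are not pairwise coprime, so CRT works modulo lcm(m_i) when all pairwise compatibility conditions hold.
Pairwise compatibility: gcd(m_i, m_j) must divide a_i - a_j for every pair.
Merge one congruence at a time:
  Start: x ≡ 2 (mod 8).
  Combine with x ≡ 0 (mod 10): gcd(8, 10) = 2; 0 - 2 = -2, which IS divisible by 2, so compatible.
    Write x = 2 + 8·t and substitute into x ≡ 0 (mod 10): 8·t ≡ 0 − 2 = -2 (mod 10).
    Divide the congruence (and modulus) by g = 2: 4·t ≡ -1 (mod 5).
    Reduce coefficients mod 5: 4·t ≡ 4 (mod 5).
    The inverse of 4 mod 5 is 4 (since 4·4 = 16 = 3·5 + 1), so t ≡ 4·4 = 16 ≡ 1 (mod 5).
    Then x = 2 + 8·1 = 10, valid modulo lcm(8, 10) = 40: x ≡ 10 (mod 40).
  Combine with x ≡ 5 (mod 21): gcd(40, 21) = 1; 5 - 10 = -5, which IS divisible by 1, so compatible.
    Write x = 10 + 40·t and substitute into x ≡ 5 (mod 21): 40·t ≡ 5 − 10 = -5 (mod 21).
    Reduce coefficients mod 21: 19·t ≡ 16 (mod 21).
    The inverse of 19 mod 21 is 10 (since 19·10 = 190 = 9·21 + 1), so t ≡ 10·16 = 160 ≡ 13 (mod 21).
    Then x = 10 + 40·13 = 530, valid modulo lcm(40, 21) = 840: x ≡ 530 (mod 840).
Verify: 530 mod 8 = 2, 530 mod 10 = 0, 530 mod 21 = 5.

x ≡ 530 (mod 840).


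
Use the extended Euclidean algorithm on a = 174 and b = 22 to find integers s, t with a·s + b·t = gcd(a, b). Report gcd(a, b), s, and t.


Euclidean algorithm on (174, 22) — divide until remainder is 0:
  174 = 7 · 22 + 20
  22 = 1 · 20 + 2
  20 = 10 · 2 + 0
gcd(174, 22) = 2.
Track Bezout coefficients alongside the remainders: start with r₀ = 174 = a·1 + b·0 (s = 1, t = 0) and r₁ = 22 = a·0 + b·1 (s = 0, t = 1); each new remainder r_{k+1} = r_{k-1} − q_k·r_k inherits s_{k+1} = s_{k-1} − q_k·s_k, t_{k+1} = t_{k-1} − q_k·t_k, so r_k = a·s_k + b·t_k at every step:
  q = 7: r = 20, s = 1 − 7·0 = 1, t = 0 − 7·1 = -7  (check: 174·1 + 22·(-7) = 20)
  q = 1: r = 2, s = 0 − 1·1 = -1, t = 1 − 1·(-7) = 8  (check: 174·(-1) + 22·8 = 2)
The row with r = 2 (the gcd) gives the Bezout coefficients s = -1, t = 8.
Result: 174 · (-1) + 22 · (8) = 2.

gcd(174, 22) = 2; s = -1, t = 8 (check: 174·(-1) + 22·8 = 2).


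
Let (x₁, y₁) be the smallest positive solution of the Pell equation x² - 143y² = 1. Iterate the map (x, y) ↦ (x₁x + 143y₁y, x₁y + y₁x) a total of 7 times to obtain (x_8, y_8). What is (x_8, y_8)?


Step 1: Find the fundamental solution (x₁, y₁) of x² - 143y² = 1.
  Expand √143 as a continued fraction. a₀ = ⌊√143⌋ = 11; iterate m_{k+1} = d_k·a_k − m_k, d_{k+1} = (143 − m_{k+1}²)/d_k, a_{k+1} = ⌊(a₀ + m_{k+1})/d_{k+1}⌋ (starting m₀ = 0, d₀ = 1), with convergents p_k = a_k·p_{k-1} + p_{k-2}, q_k = a_k·q_{k-1} + q_{k-2} (p₋₁ = 1, q₋₁ = 0):
  k = 0: a₀ = 11; p₀/q₀ = 11/1; p₀² − 143·q₀² = 121 − 143 = -22.
  k = 1: m = 11, d = 22, a = ⌊(11 + 11)/22⌋ = 1; p/q = (1·11 + 1)/(1·1 + 0) = 12/1; p² − 143·q² = 144 − 143 = 1.
  The first convergent with p² − 143·q² = 1 gives the fundamental solution (x₁, y₁) = (12, 1).
Step 2: Apply the recurrence (x_{n+1}, y_{n+1}) = (x₁x_n + 143y₁y_n, x₁y_n + y₁x_n) repeatedly.
  From (x_1, y_1) = (12, 1): x_2 = 12·12 + 143·1·1 = 287; y_2 = 12·1 + 1·12 = 24.
  From (x_2, y_2) = (287, 24): x_3 = 12·287 + 143·1·24 = 6876; y_3 = 12·24 + 1·287 = 575.
  From (x_3, y_3) = (6876, 575): x_4 = 12·6876 + 143·1·575 = 164737; y_4 = 12·575 + 1·6876 = 13776.
  From (x_4, y_4) = (164737, 13776): x_5 = 12·164737 + 143·1·13776 = 3946812; y_5 = 12·13776 + 1·164737 = 330049.
  From (x_5, y_5) = (3946812, 330049): x_6 = 12·3946812 + 143·1·330049 = 94558751; y_6 = 12·330049 + 1·3946812 = 7907400.
  From (x_6, y_6) = (94558751, 7907400): x_7 = 12·94558751 + 143·1·7907400 = 2265463212; y_7 = 12·7907400 + 1·94558751 = 189447551.
  From (x_7, y_7) = (2265463212, 189447551): x_8 = 12·2265463212 + 143·1·189447551 = 54276558337; y_8 = 12·189447551 + 1·2265463212 = 4538833824.
Step 3: Verify x_8² - 143·y_8² = 2945944784909764205569 - 2945944784909764205568 = 1 (should be 1). ✓

(x_1, y_1) = (12, 1); (x_8, y_8) = (54276558337, 4538833824).


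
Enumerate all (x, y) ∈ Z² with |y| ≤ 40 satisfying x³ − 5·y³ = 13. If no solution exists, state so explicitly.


The equation is x³ - 5y³ = 13. For fixed y, x³ = 5·y³ + 13, so a solution requires the RHS to be a perfect cube.
Strategy: iterate y from -40 to 40, compute RHS = 5·y³ + 13, and check whether it is a (positive or negative) perfect cube.
Check small values of y:
  y = 0: RHS = 13 is not a perfect cube.
  y = 1: RHS = 18 is not a perfect cube.
  y = -1: RHS = 8 = (2)³ ⇒ x = 2 works.
  y = 2: RHS = 53 is not a perfect cube.
  y = -2: RHS = -27 = (-3)³ ⇒ x = -3 works.
  y = 3: RHS = 148 is not a perfect cube.
  y = -3: RHS = -122 is not a perfect cube.
Continuing, at y = 7: RHS = 1728 = (12)³ ⇒ x = 12 works.
Searching the remaining y in |y| ≤ 40 finds no further solutions.
Collected solutions: (2, -1), (-3, -2), (12, 7).

Solutions (with |y| ≤ 40): (2, -1), (-3, -2), (12, 7).


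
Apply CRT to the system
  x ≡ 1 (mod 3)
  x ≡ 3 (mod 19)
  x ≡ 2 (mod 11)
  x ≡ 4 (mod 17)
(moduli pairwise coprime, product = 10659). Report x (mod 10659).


Product of moduli M = 3 · 19 · 11 · 17 = 10659.
Merge one congruence at a time:
  Start: x ≡ 1 (mod 3).
  Combine with x ≡ 3 (mod 19); new modulus lcm = 57.
    Write x = 1 + 3·t and substitute into x ≡ 3 (mod 19): 3·t ≡ 3 − 1 = 2 (mod 19).
    The inverse of 3 mod 19 is 13 (since 3·13 = 39 = 2·19 + 1), so t ≡ 13·2 = 26 ≡ 7 (mod 19).
    Then x = 1 + 3·7 = 22, valid modulo lcm(3, 19) = 57: x ≡ 22 (mod 57).
  Combine with x ≡ 2 (mod 11); new modulus lcm = 627.
    Write x = 22 + 57·t and substitute into x ≡ 2 (mod 11): 57·t ≡ 2 − 22 = -20 (mod 11).
    Reduce coefficients mod 11: 2·t ≡ 2 (mod 11).
    The inverse of 2 mod 11 is 6 (since 2·6 = 12 = 1·11 + 1), so t ≡ 6·2 = 12 ≡ 1 (mod 11).
    Then x = 22 + 57·1 = 79, valid modulo lcm(57, 11) = 627: x ≡ 79 (mod 627).
  Combine with x ≡ 4 (mod 17); new modulus lcm = 10659.
    Write x = 79 + 627·t and substitute into x ≡ 4 (mod 17): 627·t ≡ 4 − 79 = -75 (mod 17).
    Reduce coefficients mod 17: 15·t ≡ 10 (mod 17).
    The inverse of 15 mod 17 is 8 (since 15·8 = 120 = 7·17 + 1), so t ≡ 8·10 = 80 ≡ 12 (mod 17).
    Then x = 79 + 627·12 = 7603, valid modulo lcm(627, 17) = 10659: x ≡ 7603 (mod 10659).
Verify against each original: 7603 mod 3 = 1, 7603 mod 19 = 3, 7603 mod 11 = 2, 7603 mod 17 = 4.

x ≡ 7603 (mod 10659).


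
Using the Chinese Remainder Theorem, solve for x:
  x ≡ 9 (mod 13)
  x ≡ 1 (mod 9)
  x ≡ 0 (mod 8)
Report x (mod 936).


Moduli 13, 9, 8 are pairwise coprime; by CRT there is a unique solution modulo M = 13 · 9 · 8 = 936.
Solve pairwise, accumulating the modulus:
  Start with x ≡ 9 (mod 13).
  Combine with x ≡ 1 (mod 9): since gcd(13, 9) = 1, we get a unique residue mod 117.
    Write x = 9 + 13·t and substitute into x ≡ 1 (mod 9): 13·t ≡ 1 − 9 = -8 (mod 9).
    Reduce coefficients mod 9: 4·t ≡ 1 (mod 9).
    The inverse of 4 mod 9 is 7 (since 4·7 = 28 = 3·9 + 1), so t ≡ 7·1 = 7 ≡ 7 (mod 9).
    Then x = 9 + 13·7 = 100, valid modulo lcm(13, 9) = 117: x ≡ 100 (mod 117).
  Combine with x ≡ 0 (mod 8): since gcd(117, 8) = 1, we get a unique residue mod 936.
    Write x = 100 + 117·t and substitute into x ≡ 0 (mod 8): 117·t ≡ 0 − 100 = -100 (mod 8).
    Reduce coefficients mod 8: 5·t ≡ 4 (mod 8).
    The inverse of 5 mod 8 is 5 (since 5·5 = 25 = 3·8 + 1), so t ≡ 5·4 = 20 ≡ 4 (mod 8).
    Then x = 100 + 117·4 = 568, valid modulo lcm(117, 8) = 936: x ≡ 568 (mod 936).
Verify: 568 mod 13 = 9 ✓, 568 mod 9 = 1 ✓, 568 mod 8 = 0 ✓.

x ≡ 568 (mod 936).


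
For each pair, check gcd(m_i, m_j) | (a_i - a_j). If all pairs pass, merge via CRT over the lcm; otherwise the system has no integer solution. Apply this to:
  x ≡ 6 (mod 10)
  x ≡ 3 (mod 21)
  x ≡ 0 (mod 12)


Moduli 10, 21, 12 are not pairwise coprime, so CRT works modulo lcm(m_i) when all pairwise compatibility conditions hold.
Pairwise compatibility: gcd(m_i, m_j) must divide a_i - a_j for every pair.
Merge one congruence at a time:
  Start: x ≡ 6 (mod 10).
  Combine with x ≡ 3 (mod 21): gcd(10, 21) = 1; 3 - 6 = -3, which IS divisible by 1, so compatible.
    Write x = 6 + 10·t and substitute into x ≡ 3 (mod 21): 10·t ≡ 3 − 6 = -3 (mod 21).
    Reduce coefficients mod 21: 10·t ≡ 18 (mod 21).
    The inverse of 10 mod 21 is 19 (since 10·19 = 190 = 9·21 + 1), so t ≡ 19·18 = 342 ≡ 6 (mod 21).
    Then x = 6 + 10·6 = 66, valid modulo lcm(10, 21) = 210: x ≡ 66 (mod 210).
  Combine with x ≡ 0 (mod 12): gcd(210, 12) = 6; 0 - 66 = -66, which IS divisible by 6, so compatible.
    Write x = 66 + 210·t and substitute into x ≡ 0 (mod 12): 210·t ≡ 0 − 66 = -66 (mod 12).
    Divide the congruence (and modulus) by g = 6: 35·t ≡ -11 (mod 2).
    Reduce coefficients mod 2: 1·t ≡ 1 (mod 2).
    So t ≡ 1 (mod 2).
    Then x = 66 + 210·1 = 276, valid modulo lcm(210, 12) = 420: x ≡ 276 (mod 420).
Verify: 276 mod 10 = 6, 276 mod 21 = 3, 276 mod 12 = 0.

x ≡ 276 (mod 420).


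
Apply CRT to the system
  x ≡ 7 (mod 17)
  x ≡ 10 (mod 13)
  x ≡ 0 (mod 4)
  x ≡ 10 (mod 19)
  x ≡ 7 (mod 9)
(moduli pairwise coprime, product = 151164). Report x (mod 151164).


Product of moduli M = 17 · 13 · 4 · 19 · 9 = 151164.
Merge one congruence at a time:
  Start: x ≡ 7 (mod 17).
  Combine with x ≡ 10 (mod 13); new modulus lcm = 221.
    Write x = 7 + 17·t and substitute into x ≡ 10 (mod 13): 17·t ≡ 10 − 7 = 3 (mod 13).
    Reduce coefficients mod 13: 4·t ≡ 3 (mod 13).
    The inverse of 4 mod 13 is 10 (since 4·10 = 40 = 3·13 + 1), so t ≡ 10·3 = 30 ≡ 4 (mod 13).
    Then x = 7 + 17·4 = 75, valid modulo lcm(17, 13) = 221: x ≡ 75 (mod 221).
  Combine with x ≡ 0 (mod 4); new modulus lcm = 884.
    Write x = 75 + 221·t and substitute into x ≡ 0 (mod 4): 221·t ≡ 0 − 75 = -75 (mod 4).
    Reduce coefficients mod 4: 1·t ≡ 1 (mod 4).
    So t ≡ 1 (mod 4).
    Then x = 75 + 221·1 = 296, valid modulo lcm(221, 4) = 884: x ≡ 296 (mod 884).
  Combine with x ≡ 10 (mod 19); new modulus lcm = 16796.
    Write x = 296 + 884·t and substitute into x ≡ 10 (mod 19): 884·t ≡ 10 − 296 = -286 (mod 19).
    Reduce coefficients mod 19: 10·t ≡ 18 (mod 19).
    The inverse of 10 mod 19 is 2 (since 10·2 = 20 = 1·19 + 1), so t ≡ 2·18 = 36 ≡ 17 (mod 19).
    Then x = 296 + 884·17 = 15324, valid modulo lcm(884, 19) = 16796: x ≡ 15324 (mod 16796).
  Combine with x ≡ 7 (mod 9); new modulus lcm = 151164.
    Write x = 15324 + 16796·t and substitute into x ≡ 7 (mod 9): 16796·t ≡ 7 − 15324 = -15317 (mod 9).
    Reduce coefficients mod 9: 2·t ≡ 1 (mod 9).
    The inverse of 2 mod 9 is 5 (since 2·5 = 10 = 1·9 + 1), so t ≡ 5·1 = 5 ≡ 5 (mod 9).
    Then x = 15324 + 16796·5 = 99304, valid modulo lcm(16796, 9) = 151164: x ≡ 99304 (mod 151164).
Verify against each original: 99304 mod 17 = 7, 99304 mod 13 = 10, 99304 mod 4 = 0, 99304 mod 19 = 10, 99304 mod 9 = 7.

x ≡ 99304 (mod 151164).


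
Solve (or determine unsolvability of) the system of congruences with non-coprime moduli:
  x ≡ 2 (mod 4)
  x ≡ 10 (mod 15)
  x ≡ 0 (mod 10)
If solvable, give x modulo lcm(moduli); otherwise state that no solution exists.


Moduli 4, 15, 10 are not pairwise coprime, so CRT works modulo lcm(m_i) when all pairwise compatibility conditions hold.
Pairwise compatibility: gcd(m_i, m_j) must divide a_i - a_j for every pair.
Merge one congruence at a time:
  Start: x ≡ 2 (mod 4).
  Combine with x ≡ 10 (mod 15): gcd(4, 15) = 1; 10 - 2 = 8, which IS divisible by 1, so compatible.
    Write x = 2 + 4·t and substitute into x ≡ 10 (mod 15): 4·t ≡ 10 − 2 = 8 (mod 15).
    The inverse of 4 mod 15 is 4 (since 4·4 = 16 = 1·15 + 1), so t ≡ 4·8 = 32 ≡ 2 (mod 15).
    Then x = 2 + 4·2 = 10, valid modulo lcm(4, 15) = 60: x ≡ 10 (mod 60).
  Combine with x ≡ 0 (mod 10): gcd(60, 10) = 10; 0 - 10 = -10, which IS divisible by 10, so compatible.
    Write x = 10 + 60·t and substitute into x ≡ 0 (mod 10): 60·t ≡ 0 − 10 = -10 (mod 10).
    Divide the congruence (and modulus) by g = 10: 6·t ≡ -1 (mod 1).
    Modulo 1 every t works; take t = 0.
    Then x = 10 + 60·0 = 10, valid modulo lcm(60, 10) = 60: x ≡ 10 (mod 60).
Verify: 10 mod 4 = 2, 10 mod 15 = 10, 10 mod 10 = 0.

x ≡ 10 (mod 60).
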